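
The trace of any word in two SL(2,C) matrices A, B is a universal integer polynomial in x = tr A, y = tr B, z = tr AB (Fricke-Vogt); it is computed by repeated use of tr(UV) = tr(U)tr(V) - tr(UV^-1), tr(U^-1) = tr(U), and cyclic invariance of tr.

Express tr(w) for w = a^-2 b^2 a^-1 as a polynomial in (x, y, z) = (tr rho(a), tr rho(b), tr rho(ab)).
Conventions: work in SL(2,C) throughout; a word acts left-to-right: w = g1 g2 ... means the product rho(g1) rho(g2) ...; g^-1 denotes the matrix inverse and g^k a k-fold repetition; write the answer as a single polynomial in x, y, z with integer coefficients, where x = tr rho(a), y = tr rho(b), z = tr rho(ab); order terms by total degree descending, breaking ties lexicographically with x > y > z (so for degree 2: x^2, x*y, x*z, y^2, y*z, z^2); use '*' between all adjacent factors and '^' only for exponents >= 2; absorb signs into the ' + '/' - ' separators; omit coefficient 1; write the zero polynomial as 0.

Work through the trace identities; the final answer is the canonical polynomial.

x^3*y^2 - x^2*y*z - x^3 - 2*x*y^2 + y*z + 3*x

trace(b^2) = trace(b)*trace(b) - trace(1) = y^2 - 2
apply: trace(b^2 a) = trace(b)*trace(a b) - trace(a) = y*z - x
apply: trace(b^2 a^-1) = trace(b^2)*trace(a) - trace(b^2 a) = x*y^2 - y*z - x
trace(b^2 a^-2) = trace(b^2 a^-1)*trace(a) - trace(b^2) = x^2*y^2 - x*y*z - x^2 - y^2 + 2
apply: trace(a^-2 b^2 a^-1) = trace(b^2 a^-2)*trace(a) - trace(b^2 a^-1) = x^3*y^2 - x^2*y*z - x^3 - 2*x*y^2 + y*z + 3*x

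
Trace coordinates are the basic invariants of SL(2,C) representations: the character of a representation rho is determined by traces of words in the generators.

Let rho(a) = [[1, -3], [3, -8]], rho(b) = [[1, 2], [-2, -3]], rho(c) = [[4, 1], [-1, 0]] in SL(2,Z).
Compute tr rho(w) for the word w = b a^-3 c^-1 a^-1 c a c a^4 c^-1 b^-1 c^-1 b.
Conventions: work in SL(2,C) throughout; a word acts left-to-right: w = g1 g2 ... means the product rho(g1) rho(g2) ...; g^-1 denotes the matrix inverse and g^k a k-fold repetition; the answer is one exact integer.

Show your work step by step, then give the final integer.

rho(b) = [[1, 2], [-2, -3]]
... * rho(a^-1) = [[-8, 3], [-3, 1]]  ->  [[-14, 5], [25, -9]]
... * rho(a^-1) = [[-8, 3], [-3, 1]]  ->  [[97, -37], [-173, 66]]
... * rho(a^-1) = [[-8, 3], [-3, 1]]  ->  [[-665, 254], [1186, -453]]
... * rho(c^-1) = [[0, -1], [1, 4]]  ->  [[254, 1681], [-453, -2998]]
... * rho(a^-1) = [[-8, 3], [-3, 1]]  ->  [[-7075, 2443], [12618, -4357]]
... * rho(c) = [[4, 1], [-1, 0]]  ->  [[-30743, -7075], [54829, 12618]]
... * rho(a) = [[1, -3], [3, -8]]  ->  [[-51968, 148829], [92683, -265431]]
... * rho(c) = [[4, 1], [-1, 0]]  ->  [[-356701, -51968], [636163, 92683]]
... * rho(a) = [[1, -3], [3, -8]]  ->  [[-512605, 1485847], [914212, -2649953]]
... * rho(a) = [[1, -3], [3, -8]]  ->  [[3944936, -10348961], [-7035647, 18456988]]
... * rho(a) = [[1, -3], [3, -8]]  ->  [[-27101947, 70956880], [48335317, -126548963]]
... * rho(a) = [[1, -3], [3, -8]]  ->  [[185768693, -486349199], [-331311572, 867385753]]
... * rho(c^-1) = [[0, -1], [1, 4]]  ->  [[-486349199, -2131165489], [867385753, 3800854584]]
... * rho(b^-1) = [[-3, -2], [2, 1]]  ->  [[-2803283381, -1158467091], [4999551909, 2066083078]]
... * rho(c^-1) = [[0, -1], [1, 4]]  ->  [[-1158467091, -1830584983], [2066083078, 3264780403]]
... * rho(b) = [[1, 2], [-2, -3]]  ->  [[2502702875, 3174820767], [-4463477728, -5662175053]]
tr = 2502702875 + -5662175053 = -3159472178

-3159472178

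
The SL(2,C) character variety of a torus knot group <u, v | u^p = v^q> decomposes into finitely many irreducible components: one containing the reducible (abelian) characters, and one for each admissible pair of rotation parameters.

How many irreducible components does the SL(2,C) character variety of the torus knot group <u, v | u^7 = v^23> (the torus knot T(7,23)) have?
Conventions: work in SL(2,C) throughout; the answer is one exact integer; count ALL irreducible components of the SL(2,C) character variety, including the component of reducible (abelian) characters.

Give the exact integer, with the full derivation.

For T(7,23): irreducibility forces the central element u^7 = v^23 to one of +I, -I.
On an irreducible component, tr(u) is locked at 2*cos(pi*alpha/7) for some alpha in 1..6, and tr(v) at 2*cos(pi*beta/23) for some beta in 1..22.
The two central values (-1)^alpha I and (-1)^beta I must be the same matrix, so alpha and beta share a parity.
count pairs: odd alpha (3 choices) x odd beta (11), plus even alpha (3) x even beta (11): 3*11 + 3*11 = 66.
Total: 66 irreducible-character components + 1 reducible (abelian) component = 67.

67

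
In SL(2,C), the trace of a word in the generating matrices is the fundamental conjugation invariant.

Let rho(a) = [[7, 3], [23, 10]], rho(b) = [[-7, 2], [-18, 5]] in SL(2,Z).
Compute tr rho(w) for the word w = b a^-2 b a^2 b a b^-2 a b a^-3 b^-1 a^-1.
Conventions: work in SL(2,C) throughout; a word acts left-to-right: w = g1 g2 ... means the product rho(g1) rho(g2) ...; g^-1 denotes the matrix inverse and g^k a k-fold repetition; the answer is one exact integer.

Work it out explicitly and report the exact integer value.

rho(b) = [[-7, 2], [-18, 5]]
... * rho(a^-1) = [[10, -3], [-23, 7]]  ->  [[-116, 35], [-295, 89]]
... * rho(a^-1) = [[10, -3], [-23, 7]]  ->  [[-1965, 593], [-4997, 1508]]
... * rho(b) = [[-7, 2], [-18, 5]]  ->  [[3081, -965], [7835, -2454]]
... * rho(a) = [[7, 3], [23, 10]]  ->  [[-628, -407], [-1597, -1035]]
... * rho(a) = [[7, 3], [23, 10]]  ->  [[-13757, -5954], [-34984, -15141]]
... * rho(b) = [[-7, 2], [-18, 5]]  ->  [[203471, -57284], [517426, -145673]]
... * rho(a) = [[7, 3], [23, 10]]  ->  [[106765, 37573], [271503, 95548]]
... * rho(b^-1) = [[5, -2], [18, -7]]  ->  [[1210139, -476541], [3077379, -1211842]]
... * rho(b^-1) = [[5, -2], [18, -7]]  ->  [[-2527043, 915509], [-6426261, 2328136]]
... * rho(a) = [[7, 3], [23, 10]]  ->  [[3367406, 1573961], [8563301, 4002577]]
... * rho(b) = [[-7, 2], [-18, 5]]  ->  [[-51903140, 14604617], [-131989493, 37139487]]
... * rho(a^-1) = [[10, -3], [-23, 7]]  ->  [[-854937591, 257941739], [-2174103131, 655944888]]
... * rho(a^-1) = [[10, -3], [-23, 7]]  ->  [[-14482035907, 4370404946], [-36827763734, 11113923609]]
... * rho(a^-1) = [[10, -3], [-23, 7]]  ->  [[-245339672828, 74038942343], [-623897880347, 188280756465]]
... * rho(b^-1) = [[5, -2], [18, -7]]  ->  [[106002598034, -27593250745], [269564214635, -70169534561]]
... * rho(a^-1) = [[10, -3], [-23, 7]]  ->  [[1694670747475, -511160549317], [4309541441253, -1299879385832]]
tr = 1694670747475 + -1299879385832 = 394791361643

394791361643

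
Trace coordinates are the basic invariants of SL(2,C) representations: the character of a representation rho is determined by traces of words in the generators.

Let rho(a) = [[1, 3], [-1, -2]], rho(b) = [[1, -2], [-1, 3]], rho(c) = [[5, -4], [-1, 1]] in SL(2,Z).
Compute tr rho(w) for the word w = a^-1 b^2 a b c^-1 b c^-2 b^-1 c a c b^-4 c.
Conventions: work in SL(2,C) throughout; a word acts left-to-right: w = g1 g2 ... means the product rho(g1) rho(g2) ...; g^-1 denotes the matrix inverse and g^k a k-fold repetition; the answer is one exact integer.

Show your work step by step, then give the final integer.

407342770

rho(a^-1) = [[-2, -3], [1, 1]]
... * rho(b) = [[1, -2], [-1, 3]]  ->  [[1, -5], [0, 1]]
... * rho(b) = [[1, -2], [-1, 3]]  ->  [[6, -17], [-1, 3]]
... * rho(a) = [[1, 3], [-1, -2]]  ->  [[23, 52], [-4, -9]]
... * rho(b) = [[1, -2], [-1, 3]]  ->  [[-29, 110], [5, -19]]
... * rho(c^-1) = [[1, 4], [1, 5]]  ->  [[81, 434], [-14, -75]]
... * rho(b) = [[1, -2], [-1, 3]]  ->  [[-353, 1140], [61, -197]]
... * rho(c^-1) = [[1, 4], [1, 5]]  ->  [[787, 4288], [-136, -741]]
... * rho(c^-1) = [[1, 4], [1, 5]]  ->  [[5075, 24588], [-877, -4249]]
... * rho(b^-1) = [[3, 2], [1, 1]]  ->  [[39813, 34738], [-6880, -6003]]
... * rho(c) = [[5, -4], [-1, 1]]  ->  [[164327, -124514], [-28397, 21517]]
... * rho(a) = [[1, 3], [-1, -2]]  ->  [[288841, 742009], [-49914, -128225]]
... * rho(c) = [[5, -4], [-1, 1]]  ->  [[702196, -413355], [-121345, 71431]]
... * rho(b^-1) = [[3, 2], [1, 1]]  ->  [[1693233, 991037], [-292604, -171259]]
... * rho(b^-1) = [[3, 2], [1, 1]]  ->  [[6070736, 4377503], [-1049071, -756467]]
... * rho(b^-1) = [[3, 2], [1, 1]]  ->  [[22589711, 16518975], [-3903680, -2854609]]
... * rho(b^-1) = [[3, 2], [1, 1]]  ->  [[84288108, 61698397], [-14565649, -10661969]]
... * rho(c) = [[5, -4], [-1, 1]]  ->  [[359742143, -275454035], [-62166276, 47600627]]
tr = 359742143 + 47600627 = 407342770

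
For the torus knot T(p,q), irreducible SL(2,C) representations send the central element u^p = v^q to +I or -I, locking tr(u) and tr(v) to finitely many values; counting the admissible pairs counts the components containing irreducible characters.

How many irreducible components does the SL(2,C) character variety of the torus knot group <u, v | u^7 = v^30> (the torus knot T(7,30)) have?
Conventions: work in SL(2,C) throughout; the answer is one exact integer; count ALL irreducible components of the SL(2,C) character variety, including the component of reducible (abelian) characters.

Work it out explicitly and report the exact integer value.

88

In the torus knot group T(7,30), u^7 = v^30 is central, so an irreducible representation sends it to +I or -I (Schur).
On an irreducible component, tr(u) is locked at 2*cos(pi*alpha/7) for some alpha in 1..6, and tr(v) at 2*cos(pi*beta/30) for some beta in 1..29.
Consistency of u^7 = (-1)^alpha I with v^30 = (-1)^beta I forces alpha = beta (mod 2).
Enumerate parity-matched pairs: 3*15 odd-odd plus 3*14 even-even gives 87.
That is 87 components of irreducible characters, and with the reducible (abelian) component the total is 88.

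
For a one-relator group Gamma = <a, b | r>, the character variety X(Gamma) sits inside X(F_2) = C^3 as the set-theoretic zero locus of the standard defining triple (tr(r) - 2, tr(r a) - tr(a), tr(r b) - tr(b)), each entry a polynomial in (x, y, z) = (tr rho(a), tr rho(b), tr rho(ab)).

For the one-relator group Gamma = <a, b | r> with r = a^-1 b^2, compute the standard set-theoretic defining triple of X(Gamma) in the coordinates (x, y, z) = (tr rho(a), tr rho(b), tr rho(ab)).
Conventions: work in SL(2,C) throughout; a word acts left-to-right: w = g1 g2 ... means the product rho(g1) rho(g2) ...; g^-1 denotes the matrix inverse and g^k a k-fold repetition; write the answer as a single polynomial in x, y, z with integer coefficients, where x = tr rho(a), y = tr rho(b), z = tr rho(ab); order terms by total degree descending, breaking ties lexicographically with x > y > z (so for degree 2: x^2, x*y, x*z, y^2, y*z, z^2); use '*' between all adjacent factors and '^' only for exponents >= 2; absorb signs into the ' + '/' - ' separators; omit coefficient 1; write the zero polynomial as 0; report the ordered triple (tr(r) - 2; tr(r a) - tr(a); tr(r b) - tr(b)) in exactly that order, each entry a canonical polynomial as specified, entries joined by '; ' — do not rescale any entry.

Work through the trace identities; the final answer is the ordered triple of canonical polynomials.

x*y^2 - y*z - x - 2; y^2 - x - 2; x*y^3 - y^2*z - 2*x*y - y + z

trace(b^2) = trace(b)*trace(b) - trace(1) = y^2 - 2
trace(b^2 a) = trace(b)*trace(a b) - trace(a) = y*z - x
trace(a^-1 b^2) = trace(b^2)*trace(a) - trace(b^2 a) = x*y^2 - y*z - x
trace(b^3) = trace(b)*trace(b^2) - trace(b) = y^3 - 3*y
trace(b^3 a) = trace(b)*trace(b a b) - trace(b a) = y^2*z - x*y - z
trace(a^-1 b^3) = trace(b^3)*trace(a) - trace(b^3 a) = x*y^3 - y^2*z - 2*x*y + z
assemble the triple (trace(r) - 2; trace(r a) - x; trace(r b) - y)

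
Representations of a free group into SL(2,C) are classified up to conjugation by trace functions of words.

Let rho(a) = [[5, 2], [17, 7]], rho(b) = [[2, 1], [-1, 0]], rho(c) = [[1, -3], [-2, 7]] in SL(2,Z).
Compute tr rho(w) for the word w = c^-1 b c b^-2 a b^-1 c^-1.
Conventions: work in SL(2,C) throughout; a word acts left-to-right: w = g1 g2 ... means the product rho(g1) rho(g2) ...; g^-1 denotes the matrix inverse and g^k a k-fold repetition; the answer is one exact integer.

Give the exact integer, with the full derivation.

rho(c^-1) = [[7, 3], [2, 1]]
... * rho(b) = [[2, 1], [-1, 0]]  ->  [[11, 7], [3, 2]]
... * rho(c) = [[1, -3], [-2, 7]]  ->  [[-3, 16], [-1, 5]]
... * rho(b^-1) = [[0, -1], [1, 2]]  ->  [[16, 35], [5, 11]]
... * rho(b^-1) = [[0, -1], [1, 2]]  ->  [[35, 54], [11, 17]]
... * rho(a) = [[5, 2], [17, 7]]  ->  [[1093, 448], [344, 141]]
... * rho(b^-1) = [[0, -1], [1, 2]]  ->  [[448, -197], [141, -62]]
... * rho(c^-1) = [[7, 3], [2, 1]]  ->  [[2742, 1147], [863, 361]]
tr = 2742 + 361 = 3103

3103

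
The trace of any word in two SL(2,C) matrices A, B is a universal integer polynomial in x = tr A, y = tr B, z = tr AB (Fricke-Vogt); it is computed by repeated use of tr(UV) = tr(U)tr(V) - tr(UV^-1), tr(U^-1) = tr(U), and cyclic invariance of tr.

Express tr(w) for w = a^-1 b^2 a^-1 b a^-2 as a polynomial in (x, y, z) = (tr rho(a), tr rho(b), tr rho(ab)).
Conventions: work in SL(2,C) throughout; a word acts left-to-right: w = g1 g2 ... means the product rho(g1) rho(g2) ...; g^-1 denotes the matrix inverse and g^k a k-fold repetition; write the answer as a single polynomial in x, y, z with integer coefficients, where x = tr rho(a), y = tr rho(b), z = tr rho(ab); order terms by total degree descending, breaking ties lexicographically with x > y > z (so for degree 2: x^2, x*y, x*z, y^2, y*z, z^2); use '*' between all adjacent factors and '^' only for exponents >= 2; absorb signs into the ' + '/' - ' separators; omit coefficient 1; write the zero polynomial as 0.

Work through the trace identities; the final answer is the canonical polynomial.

x^4*y^3 - 2*x^3*y^2*z - x^4*y - 2*x^2*y^3 + x^2*y*z^2 + x^3*z + 3*x*y^2*z + 2*x^2*y - y*z^2 - 2*x*z + y

tr(b^2) = tr(b) * tr(b) - tr(1)   [square of b] = y^2 - 2
tr(b^3) = tr(b) * tr(b^2) - tr(b)   [square of b] = y^3 - 3*y
tr(a b^2) = tr(b) * tr(a b) - tr(a)   [square of b] = y*z - x
tr(b^3 a) = tr(b) * tr(a b^2) - tr(a b)   [square of b] = y^2*z - x*y - z
tr(b^2 a^-1 b) = tr(b^3) * tr(a) - tr(b^3 a)   [inverse elimination on a] = x*y^3 - y^2*z - 2*x*y + z
tr(a b a b) = tr(b a) * tr(b a) - tr(1)   [split at a repeated b] = z^2 - 2
tr(a b a) = tr(a) * tr(b a) - tr(b)   [square of a] = x*z - y
tr(b a b^2 a) = tr(b) * tr(a b a b) - tr(a b a)   [square of b] = y*z^2 - x*z - y
tr(b^2 a^-1 b a) = tr(b a b^2) * tr(a) - tr(b a b^2 a)   [inverse elimination on a] = x*y^2*z - x^2*y - y*z^2 + y
tr(a^-1 b^2 a^-1 b) = tr(b^2 a^-1 b) * tr(a) - tr(b^2 a^-1 b a)   [inverse elimination on a] = x^2*y^3 - 2*x*y^2*z - x^2*y + y*z^2 + x*z - y
tr(a^-1 b^2 a^-1 b a^-1) = tr(a^-1 b^2 a^-1 b) * tr(a) - tr(a^-1 b^2 a^-1 b a)   [inverse elimination on a] = x^3*y^3 - 2*x^2*y^2*z - x^3*y - x*y^3 + x*y*z^2 + x^2*z + y^2*z + x*y - z
tr(a^-1 b^2 a^-1 b a^-2) = tr(a^-1 b^2 a^-1 b a^-1) * tr(a) - tr(a^-1 b^2 a^-1 b)   [inverse elimination on a] = x^4*y^3 - 2*x^3*y^2*z - x^4*y - 2*x^2*y^3 + x^2*y*z^2 + x^3*z + 3*x*y^2*z + 2*x^2*y - y*z^2 - 2*x*z + y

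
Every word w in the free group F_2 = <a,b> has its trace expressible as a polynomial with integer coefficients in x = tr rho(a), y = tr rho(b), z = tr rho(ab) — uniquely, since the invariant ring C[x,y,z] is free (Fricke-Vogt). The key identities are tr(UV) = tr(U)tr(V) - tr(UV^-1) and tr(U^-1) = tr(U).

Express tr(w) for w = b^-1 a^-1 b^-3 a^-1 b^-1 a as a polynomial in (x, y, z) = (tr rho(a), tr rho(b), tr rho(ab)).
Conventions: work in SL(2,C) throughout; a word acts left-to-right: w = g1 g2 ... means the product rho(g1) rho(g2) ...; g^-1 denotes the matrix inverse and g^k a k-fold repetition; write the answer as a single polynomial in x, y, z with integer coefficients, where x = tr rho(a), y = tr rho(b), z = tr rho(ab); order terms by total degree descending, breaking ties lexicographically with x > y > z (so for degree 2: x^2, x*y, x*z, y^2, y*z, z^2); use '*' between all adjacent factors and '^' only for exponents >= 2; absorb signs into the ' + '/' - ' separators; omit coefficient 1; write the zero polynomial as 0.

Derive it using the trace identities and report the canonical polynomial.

use: tr(a^-1) = tr(a) = x
apply: tr(a^-1 b) = tr(b)*tr(a) - tr(b a)   [inverse elimination on a] = x*y - z
use: tr(a^-1 b^-1) = tr(a^-1)*tr(b) - tr(a^-1 b)   [inverse elimination on b] = z
use: tr(b^-1 a^-1 b^-1) = tr(a^-1 b^-1)*tr(b) - tr(a^-1)   [inverse elimination on b] = y*z - x
tr(b^-1 a^-1 b^-2) = tr(b^-1 a^-1 b^-1)*tr(b) - tr(b^-1 a^-1)   [inverse elimination on b] = y^2*z - x*y - z
tr(b^-3 a^-1 b^-1) = tr(b^-1 a^-1 b^-2)*tr(b) - tr(b^-1 a^-1 b^-1)   [inverse elimination on b] = y^3*z - x*y^2 - 2*y*z + x
use: tr(a b a) = tr(a)*tr(b a) - tr(b)   [square of a] = x*z - y
apply: tr(a b a b) = tr(b a)*tr(b a) - tr(1)   [split at a repeated b] = z^2 - 2
tr(b a b^-1 a) = tr(a b a)*tr(b) - tr(a b a b)   [inverse elimination on b] = x*y*z - y^2 - z^2 + 2
tr(a b^-1 a^-1 b) = tr(b a b^-1)*tr(a) - tr(b a b^-1 a)   [inverse elimination on a] = -x*y*z + x^2 + y^2 + z^2 - 2
use: tr(b^-1 a^-1 b^-1 a) = tr(a b^-1 a^-1)*tr(b) - tr(a b^-1 a^-1 b)   [inverse elimination on b] = x*y*z - x^2 - z^2 + 2
tr(a b a b a) = tr(a)*tr(b a b a) - tr(b a b)   [square of a] = x*z^2 - y*z - x
tr(a b a b a b) = tr(b a b a)*tr(b a) - tr(a b)   [split at a repeated b] = z^3 - 3*z
tr(a b a b a b^-1) = tr(a b a b a)*tr(b) - tr(a b a b a b)   [inverse elimination on b] = x*y*z^2 - y^2*z - z^3 - x*y + 3*z
tr(b a b a b^-2 a) = tr(a b a b a b^-1)*tr(b) - tr(a b a b a)   [inverse elimination on b] = x*y^2*z^2 - y^3*z - y*z^3 - x*y^2 - x*z^2 + 4*y*z + x
tr(a b a b^-2 a^-1 b) = tr(b a b a b^-2)*tr(a) - tr(b a b a b^-2 a)   [inverse elimination on a] = -x*y^2*z^2 + x^2*y*z + y^3*z + y*z^3 - 4*y*z + x
tr(b^-2 a^-1 b^-1 a b a) = tr(a b a b^-2 a^-1)*tr(b) - tr(a b a b^-2 a^-1 b)   [inverse elimination on b] = x*y^2*z^2 - x^2*y*z - y^3*z - y*z^3 + x*y^2 + 3*y*z - x
apply: tr(a^-1 b^-1 a b a^-1 b^-2) = tr(b^-2 a^-1 b^-1 a b)*tr(a) - tr(b^-2 a^-1 b^-1 a b a)   [inverse elimination on a] = -x*y^2*z^2 + 2*x^2*y*z + y^3*z + y*z^3 - x^3 - x*y^2 - x*z^2 - 3*y*z + 3*x
tr(b^-1 a b a^-1 b^-1) = tr(b^-1 a b a^-1)*tr(b) - tr(b^-1 a b a^-1 b)   [inverse elimination on b] = -x*y^2*z + x^2*y + y^3 + y*z^2 - 3*y
tr(b^2) = tr(b)*tr(b) - tr(1)   [square of b] = y^2 - 2
use: tr(b a^2 b) = tr(a)*tr(b^2 a) - tr(b^2)   [square of a] = x*y*z - x^2 - y^2 + 2
apply: tr(a b a^-1 b a) = tr(b a^2 b)*tr(a) - tr(b a^2 b a)   [inverse elimination on a] = x^2*y*z - x^3 - x*y^2 - x*z^2 + y*z + 3*x
tr(b a b a b) = tr(b)*tr(a b a b) - tr(a b a)   [square of b] = y*z^2 - x*z - y
tr(a b a^-1 b a b) = tr(b a b a b)*tr(a) - tr(b a b a b a)   [inverse elimination on a] = x*y*z^2 - x^2*z - z^3 - x*y + 3*z
use: tr(a b^-1 a b a^-1 b) = tr(a b a^-1 b a)*tr(b) - tr(a b a^-1 b a b)   [inverse elimination on b] = x^2*y^2*z - x^3*y - x*y^3 - 2*x*y*z^2 + x^2*z + y^2*z + z^3 + 4*x*y - 3*z
tr(b^-1 a b a^-1 b^-1 a) = tr(a b^-1 a b a^-1)*tr(b) - tr(a b^-1 a b a^-1 b)   [inverse elimination on b] = -x^2*y^2*z + x^3*y + x*y^3 + 2*x*y*z^2 - x^2*z - y^2*z - z^3 - 3*x*y + 3*z
tr(a^-1 b^-1 a b a^-1 b^-1) = tr(b^-1 a b a^-1 b^-1)*tr(a) - tr(b^-1 a b a^-1 b^-1 a)   [inverse elimination on a] = -x*y*z^2 + x^2*z + y^2*z + z^3 - 3*z
apply: tr(a^-1 b^-3 a^-1 b^-1 a b) = tr(a^-1 b^-1 a b a^-1 b^-2)*tr(b) - tr(a^-1 b^-1 a b a^-1 b^-1)   [inverse elimination on b] = -x*y^3*z^2 + 2*x^2*y^2*z + y^4*z + y^2*z^3 - x^3*y - x*y^3 - x^2*z - 4*y^2*z - z^3 + 3*x*y + 3*z
tr(b^-1 a^-1 b^-3 a^-1 b^-1 a) = tr(a^-1 b^-3 a^-1 b^-1 a)*tr(b) - tr(a^-1 b^-3 a^-1 b^-1 a b)   [inverse elimination on b] = x*y^3*z^2 - 2*x^2*y^2*z - y^2*z^3 + x^3*y + x^2*z + 2*y^2*z + z^3 - 2*x*y - 3*z

x*y^3*z^2 - 2*x^2*y^2*z - y^2*z^3 + x^3*y + x^2*z + 2*y^2*z + z^3 - 2*x*y - 3*z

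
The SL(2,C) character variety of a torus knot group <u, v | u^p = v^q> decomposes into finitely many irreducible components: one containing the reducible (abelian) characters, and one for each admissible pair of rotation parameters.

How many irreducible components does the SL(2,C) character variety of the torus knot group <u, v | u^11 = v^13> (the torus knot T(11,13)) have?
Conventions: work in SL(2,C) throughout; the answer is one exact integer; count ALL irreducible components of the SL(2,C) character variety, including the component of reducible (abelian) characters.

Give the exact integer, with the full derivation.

61

In the torus knot group T(11,13), u^11 = v^13 is central, so an irreducible representation sends it to +I or -I (Schur).
On an irreducible component, tr(u) is locked at 2*cos(pi*alpha/11) for some alpha in 1..10, and tr(v) at 2*cos(pi*beta/13) for some beta in 1..12.
u^11 = (-1)^alpha I and v^13 = (-1)^beta I must agree, so alpha and beta have equal parity.
count pairs: odd alpha (5 choices) x odd beta (6), plus even alpha (5) x even beta (6): 5*6 + 5*6 = 60.
components with irreducible characters: 60; plus the single component of reducible (abelian) characters: total 61.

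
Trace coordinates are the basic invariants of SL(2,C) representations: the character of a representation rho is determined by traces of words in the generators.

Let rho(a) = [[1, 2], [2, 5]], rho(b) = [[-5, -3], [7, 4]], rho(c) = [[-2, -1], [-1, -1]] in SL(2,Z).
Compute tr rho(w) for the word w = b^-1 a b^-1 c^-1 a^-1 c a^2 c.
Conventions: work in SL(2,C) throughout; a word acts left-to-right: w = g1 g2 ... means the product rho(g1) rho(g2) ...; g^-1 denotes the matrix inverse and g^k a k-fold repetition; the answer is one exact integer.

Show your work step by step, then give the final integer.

-1934

rho(b^-1) = [[4, 3], [-7, -5]]
... * rho(a) = [[1, 2], [2, 5]]  ->  [[10, 23], [-17, -39]]
... * rho(b^-1) = [[4, 3], [-7, -5]]  ->  [[-121, -85], [205, 144]]
... * rho(c^-1) = [[-1, 1], [1, -2]]  ->  [[36, 49], [-61, -83]]
... * rho(a^-1) = [[5, -2], [-2, 1]]  ->  [[82, -23], [-139, 39]]
... * rho(c) = [[-2, -1], [-1, -1]]  ->  [[-141, -59], [239, 100]]
... * rho(a) = [[1, 2], [2, 5]]  ->  [[-259, -577], [439, 978]]
... * rho(a) = [[1, 2], [2, 5]]  ->  [[-1413, -3403], [2395, 5768]]
... * rho(c) = [[-2, -1], [-1, -1]]  ->  [[6229, 4816], [-10558, -8163]]
tr = 6229 + -8163 = -1934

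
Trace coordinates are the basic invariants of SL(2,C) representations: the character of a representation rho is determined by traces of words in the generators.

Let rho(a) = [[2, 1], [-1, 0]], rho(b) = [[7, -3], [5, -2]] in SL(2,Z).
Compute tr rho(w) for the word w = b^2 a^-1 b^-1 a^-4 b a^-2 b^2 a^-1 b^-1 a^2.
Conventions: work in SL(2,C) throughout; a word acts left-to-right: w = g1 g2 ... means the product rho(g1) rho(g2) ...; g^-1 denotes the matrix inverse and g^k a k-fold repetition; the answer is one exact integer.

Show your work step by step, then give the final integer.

rho(b) = [[7, -3], [5, -2]]
... * rho(b) = [[7, -3], [5, -2]]  ->  [[34, -15], [25, -11]]
... * rho(a^-1) = [[0, -1], [1, 2]]  ->  [[-15, -64], [-11, -47]]
... * rho(b^-1) = [[-2, 3], [-5, 7]]  ->  [[350, -493], [257, -362]]
... * rho(a^-1) = [[0, -1], [1, 2]]  ->  [[-493, -1336], [-362, -981]]
... * rho(a^-1) = [[0, -1], [1, 2]]  ->  [[-1336, -2179], [-981, -1600]]
... * rho(a^-1) = [[0, -1], [1, 2]]  ->  [[-2179, -3022], [-1600, -2219]]
... * rho(a^-1) = [[0, -1], [1, 2]]  ->  [[-3022, -3865], [-2219, -2838]]
... * rho(b) = [[7, -3], [5, -2]]  ->  [[-40479, 16796], [-29723, 12333]]
... * rho(a^-1) = [[0, -1], [1, 2]]  ->  [[16796, 74071], [12333, 54389]]
... * rho(a^-1) = [[0, -1], [1, 2]]  ->  [[74071, 131346], [54389, 96445]]
... * rho(b) = [[7, -3], [5, -2]]  ->  [[1175227, -484905], [862948, -356057]]
... * rho(b) = [[7, -3], [5, -2]]  ->  [[5802064, -2555871], [4260351, -1876730]]
... * rho(a^-1) = [[0, -1], [1, 2]]  ->  [[-2555871, -10913806], [-1876730, -8013811]]
... * rho(b^-1) = [[-2, 3], [-5, 7]]  ->  [[59680772, -84064255], [43822515, -61726867]]
... * rho(a) = [[2, 1], [-1, 0]]  ->  [[203425799, 59680772], [149371897, 43822515]]
... * rho(a) = [[2, 1], [-1, 0]]  ->  [[347170826, 203425799], [254921279, 149371897]]
tr = 347170826 + 149371897 = 496542723

496542723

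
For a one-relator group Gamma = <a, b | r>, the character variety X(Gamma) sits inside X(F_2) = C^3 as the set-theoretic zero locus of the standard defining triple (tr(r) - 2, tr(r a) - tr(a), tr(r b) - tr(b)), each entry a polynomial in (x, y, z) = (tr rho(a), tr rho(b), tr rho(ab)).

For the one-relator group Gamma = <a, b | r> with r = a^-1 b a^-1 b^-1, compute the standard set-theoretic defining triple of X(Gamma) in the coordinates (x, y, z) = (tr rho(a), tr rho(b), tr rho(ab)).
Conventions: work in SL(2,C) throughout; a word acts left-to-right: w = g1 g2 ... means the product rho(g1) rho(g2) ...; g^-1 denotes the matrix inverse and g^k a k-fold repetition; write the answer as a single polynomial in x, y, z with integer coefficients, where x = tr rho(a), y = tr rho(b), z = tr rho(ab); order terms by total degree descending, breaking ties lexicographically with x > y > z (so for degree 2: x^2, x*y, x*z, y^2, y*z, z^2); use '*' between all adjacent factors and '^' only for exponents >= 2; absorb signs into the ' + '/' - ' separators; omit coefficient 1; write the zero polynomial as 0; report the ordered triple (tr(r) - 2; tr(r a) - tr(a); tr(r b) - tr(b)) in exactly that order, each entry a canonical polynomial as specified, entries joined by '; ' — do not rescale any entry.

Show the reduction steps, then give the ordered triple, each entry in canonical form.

x*y*z - y^2 - z^2; 0; x^2*y - x*z - 2*y

tr(a^-1 b) = tr(b) * tr(a) - tr(b a)   [inverse elimination on a] = x*y - z
tr(a^-1 b a^-1) = tr(a^-1 b) * tr(a) - tr(a^-1 b a)   [inverse elimination on a] = x^2*y - x*z - y
next, tr(b^2) = tr(b) * tr(b) - tr(1)   [square of b] = y^2 - 2
next, tr(b^2 a) = tr(b) * tr(a b) - tr(a)   [square of b] = y*z - x
tr(b a^-1 b) = tr(b^2) * tr(a) - tr(b^2 a)   [inverse elimination on a] = x*y^2 - y*z - x
tr(b a b a) = tr(a b) * tr(a b) - tr(1)   [split at a repeated a] = z^2 - 2
next, tr(b a^-1 b a) = tr(b a b) * tr(a) - tr(b a b a)   [inverse elimination on a] = x*y*z - x^2 - z^2 + 2
and tr(a^-1 b a^-1 b) = tr(b a^-1 b) * tr(a) - tr(b a^-1 b a)   [inverse elimination on a] = x^2*y^2 - 2*x*y*z + z^2 - 2
tr(a^-1 b a^-1 b^-1) = tr(a^-1 b a^-1) * tr(b) - tr(a^-1 b a^-1 b)   [inverse elimination on b] = x*y*z - y^2 - z^2 + 2
assemble the triple (tr(r) - 2; tr(r a) - x; tr(r b) - y)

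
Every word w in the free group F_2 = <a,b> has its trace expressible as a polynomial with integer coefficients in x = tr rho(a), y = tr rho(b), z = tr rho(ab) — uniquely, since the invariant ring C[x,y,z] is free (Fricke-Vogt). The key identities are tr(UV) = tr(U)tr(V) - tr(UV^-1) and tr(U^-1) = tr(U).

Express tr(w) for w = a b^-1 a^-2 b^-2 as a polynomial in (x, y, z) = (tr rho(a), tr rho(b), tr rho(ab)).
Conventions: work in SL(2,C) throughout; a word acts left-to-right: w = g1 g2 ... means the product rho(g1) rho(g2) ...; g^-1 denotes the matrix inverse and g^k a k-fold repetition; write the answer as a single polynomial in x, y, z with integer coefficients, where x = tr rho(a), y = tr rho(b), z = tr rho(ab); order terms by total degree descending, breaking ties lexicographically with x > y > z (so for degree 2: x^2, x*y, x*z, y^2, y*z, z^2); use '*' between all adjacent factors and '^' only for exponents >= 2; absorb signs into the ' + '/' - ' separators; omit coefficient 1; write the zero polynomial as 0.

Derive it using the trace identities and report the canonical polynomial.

x^2*y^2*z - x^3*y - x*y^3 - x*y*z^2 + y^2*z + 3*x*y - z

so trace(b^-1) = trace(b) = y
trace(b a b) = trace(b) * trace(a b) - trace(a)   [square of b] = y*z - x
so trace(b a b a) = trace(a b) * trace(a b) - trace(1)   [split at a repeated a] = z^2 - 2
reduce: trace(a^-1 b a b) = trace(b a b) * trace(a) - trace(b a b a)   [inverse elimination on a] = x*y*z - x^2 - z^2 + 2
so trace(a b^-1 a^-1 b) = trace(a^-1 b a) * trace(b) - trace(a^-1 b a b)   [inverse elimination on b] = -x*y*z + x^2 + y^2 + z^2 - 2
trace(b^-1 a b^-1 a^-1) = trace(a b^-1 a^-1) * trace(b) - trace(a b^-1 a^-1 b)   [inverse elimination on b] = x*y*z - x^2 - z^2 + 2
so trace(b^-1 a) = trace(a) * trace(b) - trace(a b)   [inverse elimination on b] = x*y - z
trace(b^-1 a b^-1) = trace(b^-1 a) * trace(b) - trace(b^-1 a b)   [inverse elimination on b] = x*y^2 - y*z - x
trace(a b^-1 a^-2 b^-1) = trace(b^-1 a b^-1 a^-1) * trace(a) - trace(b^-1 a b^-1)   [inverse elimination on a] = x^2*y*z - x^3 - x*y^2 - x*z^2 + y*z + 3*x
trace(a b^-1 a^-2 b^-2) = trace(a b^-1 a^-2 b^-1) * trace(b) - trace(a b^-1 a^-2)   [inverse elimination on b] = x^2*y^2*z - x^3*y - x*y^3 - x*y*z^2 + y^2*z + 3*x*y - z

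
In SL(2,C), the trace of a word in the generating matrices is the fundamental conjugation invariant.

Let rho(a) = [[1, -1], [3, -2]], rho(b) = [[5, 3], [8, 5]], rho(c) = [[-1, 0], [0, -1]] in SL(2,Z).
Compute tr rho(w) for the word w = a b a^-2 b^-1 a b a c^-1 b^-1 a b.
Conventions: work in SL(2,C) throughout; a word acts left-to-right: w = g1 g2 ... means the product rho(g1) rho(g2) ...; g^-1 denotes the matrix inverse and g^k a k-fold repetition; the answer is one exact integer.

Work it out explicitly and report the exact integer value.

rho(a) = [[1, -1], [3, -2]]
... * rho(b) = [[5, 3], [8, 5]]  ->  [[-3, -2], [-1, -1]]
... * rho(a^-1) = [[-2, 1], [-3, 1]]  ->  [[12, -5], [5, -2]]
... * rho(a^-1) = [[-2, 1], [-3, 1]]  ->  [[-9, 7], [-4, 3]]
... * rho(b^-1) = [[5, -3], [-8, 5]]  ->  [[-101, 62], [-44, 27]]
... * rho(a) = [[1, -1], [3, -2]]  ->  [[85, -23], [37, -10]]
... * rho(b) = [[5, 3], [8, 5]]  ->  [[241, 140], [105, 61]]
... * rho(a) = [[1, -1], [3, -2]]  ->  [[661, -521], [288, -227]]
... * rho(c^-1) = [[-1, 0], [0, -1]]  ->  [[-661, 521], [-288, 227]]
... * rho(b^-1) = [[5, -3], [-8, 5]]  ->  [[-7473, 4588], [-3256, 1999]]
... * rho(a) = [[1, -1], [3, -2]]  ->  [[6291, -1703], [2741, -742]]
... * rho(b) = [[5, 3], [8, 5]]  ->  [[17831, 10358], [7769, 4513]]
tr = 17831 + 4513 = 22344

22344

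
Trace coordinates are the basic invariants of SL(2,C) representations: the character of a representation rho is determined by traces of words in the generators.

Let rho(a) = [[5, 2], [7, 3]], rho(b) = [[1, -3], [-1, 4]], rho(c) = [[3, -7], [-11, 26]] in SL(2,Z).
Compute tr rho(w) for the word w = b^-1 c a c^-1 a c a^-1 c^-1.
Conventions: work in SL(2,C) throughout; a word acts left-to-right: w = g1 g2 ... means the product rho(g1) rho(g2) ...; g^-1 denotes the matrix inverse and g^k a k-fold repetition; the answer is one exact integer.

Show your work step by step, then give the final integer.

-31022314

rho(b^-1) = [[4, 3], [1, 1]]
... * rho(c) = [[3, -7], [-11, 26]]  ->  [[-21, 50], [-8, 19]]
... * rho(a) = [[5, 2], [7, 3]]  ->  [[245, 108], [93, 41]]
... * rho(c^-1) = [[26, 7], [11, 3]]  ->  [[7558, 2039], [2869, 774]]
... * rho(a) = [[5, 2], [7, 3]]  ->  [[52063, 21233], [19763, 8060]]
... * rho(c) = [[3, -7], [-11, 26]]  ->  [[-77374, 187617], [-29371, 71219]]
... * rho(a^-1) = [[3, -2], [-7, 5]]  ->  [[-1545441, 1092833], [-586646, 414837]]
... * rho(c^-1) = [[26, 7], [11, 3]]  ->  [[-28160303, -7539588], [-10689589, -2862011]]
tr = -28160303 + -2862011 = -31022314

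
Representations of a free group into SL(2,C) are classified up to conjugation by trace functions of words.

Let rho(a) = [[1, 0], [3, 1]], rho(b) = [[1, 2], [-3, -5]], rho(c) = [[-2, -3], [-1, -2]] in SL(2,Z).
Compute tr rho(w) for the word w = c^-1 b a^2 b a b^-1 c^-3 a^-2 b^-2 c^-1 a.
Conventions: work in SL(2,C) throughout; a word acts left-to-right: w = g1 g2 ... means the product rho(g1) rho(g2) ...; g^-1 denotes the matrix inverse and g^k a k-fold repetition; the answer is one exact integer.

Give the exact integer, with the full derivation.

-36436559

rho(c^-1) = [[-2, 3], [1, -2]]
... * rho(b) = [[1, 2], [-3, -5]]  ->  [[-11, -19], [7, 12]]
... * rho(a) = [[1, 0], [3, 1]]  ->  [[-68, -19], [43, 12]]
... * rho(a) = [[1, 0], [3, 1]]  ->  [[-125, -19], [79, 12]]
... * rho(b) = [[1, 2], [-3, -5]]  ->  [[-68, -155], [43, 98]]
... * rho(a) = [[1, 0], [3, 1]]  ->  [[-533, -155], [337, 98]]
... * rho(b^-1) = [[-5, -2], [3, 1]]  ->  [[2200, 911], [-1391, -576]]
... * rho(c^-1) = [[-2, 3], [1, -2]]  ->  [[-3489, 4778], [2206, -3021]]
... * rho(c^-1) = [[-2, 3], [1, -2]]  ->  [[11756, -20023], [-7433, 12660]]
... * rho(c^-1) = [[-2, 3], [1, -2]]  ->  [[-43535, 75314], [27526, -47619]]
... * rho(a^-1) = [[1, 0], [-3, 1]]  ->  [[-269477, 75314], [170383, -47619]]
... * rho(a^-1) = [[1, 0], [-3, 1]]  ->  [[-495419, 75314], [313240, -47619]]
... * rho(b^-1) = [[-5, -2], [3, 1]]  ->  [[2703037, 1066152], [-1709057, -674099]]
... * rho(b^-1) = [[-5, -2], [3, 1]]  ->  [[-10316729, -4339922], [6522988, 2744015]]
... * rho(c^-1) = [[-2, 3], [1, -2]]  ->  [[16293536, -22270343], [-10301961, 14080934]]
... * rho(a) = [[1, 0], [3, 1]]  ->  [[-50517493, -22270343], [31940841, 14080934]]
tr = -50517493 + 14080934 = -36436559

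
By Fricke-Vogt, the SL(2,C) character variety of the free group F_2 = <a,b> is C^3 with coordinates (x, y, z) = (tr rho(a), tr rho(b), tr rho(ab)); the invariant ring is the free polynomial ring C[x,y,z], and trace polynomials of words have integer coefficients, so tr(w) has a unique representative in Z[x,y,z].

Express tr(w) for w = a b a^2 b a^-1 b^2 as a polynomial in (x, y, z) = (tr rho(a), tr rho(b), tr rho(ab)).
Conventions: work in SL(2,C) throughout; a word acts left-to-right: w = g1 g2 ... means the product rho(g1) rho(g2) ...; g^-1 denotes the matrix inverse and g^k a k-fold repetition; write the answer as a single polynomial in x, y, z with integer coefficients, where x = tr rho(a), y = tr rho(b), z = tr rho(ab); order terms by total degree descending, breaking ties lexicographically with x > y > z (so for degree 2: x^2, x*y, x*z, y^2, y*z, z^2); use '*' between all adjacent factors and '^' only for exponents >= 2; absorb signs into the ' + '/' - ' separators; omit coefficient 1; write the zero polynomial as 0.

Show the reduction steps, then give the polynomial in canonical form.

tr(a b a b) = tr(b a)*tr(b a) - tr(1)   [split at a repeated b] = z^2 - 2
and tr(a b a) = tr(a)*tr(b a) - tr(b)   [square of a] = x*z - y
tr(b^2 a b a) = tr(b)*tr(a b a b) - tr(a b a)   [square of b] = y*z^2 - x*z - y
tr(a b^2) = tr(b)*tr(a b) - tr(a)   [square of b] = y*z - x
next, tr(b^2 a b) = tr(b)*tr(a b^2) - tr(a b)   [square of b] = y^2*z - x*y - z
and tr(a b a^2 b^2) = tr(a)*tr(b^2 a b a) - tr(b^2 a b)   [square of a] = x*y*z^2 - x^2*z - y^2*z + z
next, tr(a b a^2 b) = tr(a)*tr(b a b a) - tr(b a b)   [square of a] = x*z^2 - y*z - x
tr(b^2 a b a^2 b) = tr(b)*tr(a b a^2 b^2) - tr(a b a^2 b)   [square of b] = x*y^2*z^2 - x^2*y*z - y^3*z - x*z^2 + 2*y*z + x
and tr(a b a b a b) = tr(a b)*tr(a b a b) - tr(a^-1 b^-1)   [split at a repeated a] = z^3 - 3*z
tr(b a b^2 a b a) = tr(b)*tr(a b a b a b) - tr(a b a b a)   [square of b] = y*z^3 - x*z^2 - 2*y*z + x
and tr(a^2) = tr(a)*tr(a) - tr(1)   [square of a] = x^2 - 2
and tr(a b^2 a) = tr(b)*tr(a^2 b) - tr(a^2)   [square of b] = x*y*z - x^2 - y^2 + 2
tr(b a b^2 a b) = tr(b)*tr(a b^2 a b) - tr(a b^2 a)   [square of b] = y^2*z^2 - 2*x*y*z + x^2 - 2
and tr(b^2 a b a^2 b a) = tr(a)*tr(b a b^2 a b a) - tr(b a b^2 a b)   [square of a] = x*y*z^3 - x^2*z^2 - y^2*z^2 + 2
next, tr(a b a^2 b a^-1 b^2) = tr(b^2 a b a^2 b)*tr(a) - tr(b^2 a b a^2 b a)   [inverse elimination on a] = x^2*y^2*z^2 - x^3*y*z - x*y^3*z - x*y*z^3 + y^2*z^2 + 2*x*y*z + x^2 - 2

x^2*y^2*z^2 - x^3*y*z - x*y^3*z - x*y*z^3 + y^2*z^2 + 2*x*y*z + x^2 - 2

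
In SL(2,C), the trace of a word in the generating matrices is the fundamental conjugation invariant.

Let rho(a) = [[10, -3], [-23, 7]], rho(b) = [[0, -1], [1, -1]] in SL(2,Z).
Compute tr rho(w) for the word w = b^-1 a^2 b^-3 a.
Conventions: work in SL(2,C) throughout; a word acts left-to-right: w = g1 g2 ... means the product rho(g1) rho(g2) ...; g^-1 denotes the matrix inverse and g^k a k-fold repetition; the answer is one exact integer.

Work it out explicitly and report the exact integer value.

rho(b^-1) = [[-1, 1], [-1, 0]]
... * rho(a) = [[10, -3], [-23, 7]]  ->  [[-33, 10], [-10, 3]]
... * rho(a) = [[10, -3], [-23, 7]]  ->  [[-560, 169], [-169, 51]]
... * rho(b^-1) = [[-1, 1], [-1, 0]]  ->  [[391, -560], [118, -169]]
... * rho(b^-1) = [[-1, 1], [-1, 0]]  ->  [[169, 391], [51, 118]]
... * rho(b^-1) = [[-1, 1], [-1, 0]]  ->  [[-560, 169], [-169, 51]]
... * rho(a) = [[10, -3], [-23, 7]]  ->  [[-9487, 2863], [-2863, 864]]
tr = -9487 + 864 = -8623

-8623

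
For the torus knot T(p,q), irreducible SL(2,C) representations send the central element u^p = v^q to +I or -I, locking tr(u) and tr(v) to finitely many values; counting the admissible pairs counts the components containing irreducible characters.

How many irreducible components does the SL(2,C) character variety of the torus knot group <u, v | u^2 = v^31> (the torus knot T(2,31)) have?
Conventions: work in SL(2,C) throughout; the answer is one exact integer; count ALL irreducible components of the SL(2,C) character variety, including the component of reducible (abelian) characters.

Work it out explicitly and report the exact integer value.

16

Gamma = < u, v | u^2 = v^31 > (torus knot T(2,31)); the central element u^2 = v^31 acts as +I or -I in any irreducible SL(2,C) representation.
This locks tr(u) to 2*cos(pi*alpha/2), alpha in 1..1, and tr(v) to 2*cos(pi*beta/31), beta in 1..30, on each component of irreducible characters.
The two central values (-1)^alpha I and (-1)^beta I must be the same matrix, so alpha and beta share a parity.
Counting: 1 odd alphas x 15 odd betas + 0 even alphas x 15 even betas = 15 + 0 = 15.
Total: 15 irreducible-character components + 1 reducible (abelian) component = 16.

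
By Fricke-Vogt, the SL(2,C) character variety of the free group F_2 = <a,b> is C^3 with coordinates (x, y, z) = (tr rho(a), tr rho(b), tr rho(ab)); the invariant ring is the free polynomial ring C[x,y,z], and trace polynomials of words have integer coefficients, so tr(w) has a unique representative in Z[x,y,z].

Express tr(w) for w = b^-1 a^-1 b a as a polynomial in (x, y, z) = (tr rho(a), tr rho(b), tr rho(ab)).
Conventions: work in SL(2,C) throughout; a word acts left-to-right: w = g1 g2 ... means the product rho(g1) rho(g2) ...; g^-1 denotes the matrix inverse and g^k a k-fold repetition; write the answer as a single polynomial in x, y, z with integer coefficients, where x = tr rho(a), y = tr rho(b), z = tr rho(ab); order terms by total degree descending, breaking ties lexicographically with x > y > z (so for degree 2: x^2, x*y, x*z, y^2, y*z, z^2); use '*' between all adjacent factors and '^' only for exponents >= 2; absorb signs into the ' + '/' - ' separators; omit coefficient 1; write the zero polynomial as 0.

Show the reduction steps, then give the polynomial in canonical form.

-x*y*z + x^2 + y^2 + z^2 - 2

reduce: tr(a b a) = tr(a) * tr(b a) - tr(b) = x*z - y
tr(a b a b) = tr(b a) * tr(b a) - tr(1) = z^2 - 2
tr(b a b^-1 a) = tr(a b a) * tr(b) - tr(a b a b) = x*y*z - y^2 - z^2 + 2
tr(b^-1 a^-1 b a) = tr(b a b^-1) * tr(a) - tr(b a b^-1 a) = -x*y*z + x^2 + y^2 + z^2 - 2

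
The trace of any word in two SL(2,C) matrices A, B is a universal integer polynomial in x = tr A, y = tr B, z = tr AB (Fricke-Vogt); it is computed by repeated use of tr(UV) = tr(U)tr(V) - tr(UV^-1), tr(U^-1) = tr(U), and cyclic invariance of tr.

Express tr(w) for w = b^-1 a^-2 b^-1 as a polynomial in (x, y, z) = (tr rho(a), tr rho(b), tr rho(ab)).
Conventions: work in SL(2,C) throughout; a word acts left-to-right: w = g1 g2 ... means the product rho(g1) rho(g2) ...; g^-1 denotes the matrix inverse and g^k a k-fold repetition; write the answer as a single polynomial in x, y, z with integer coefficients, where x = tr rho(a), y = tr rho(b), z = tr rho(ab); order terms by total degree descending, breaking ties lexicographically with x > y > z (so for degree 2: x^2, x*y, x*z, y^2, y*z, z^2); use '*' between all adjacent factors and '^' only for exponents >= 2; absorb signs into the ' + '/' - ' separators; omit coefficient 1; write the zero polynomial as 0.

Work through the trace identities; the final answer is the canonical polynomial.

tr(a^-1) = tr(a) = x
so tr(a^-1 b) = tr(b) tr(a) - tr(b a) = x*y - z
reduce: tr(a^-1 b^-1) = tr(a^-1) tr(b) - tr(a^-1 b) = z
reduce: tr(a^-2 b^-1) = tr(a^-1 b^-1) tr(a) - tr(a^-1 b^-1 a) = x*z - y
so tr(a^-2) = tr(a^-1) tr(a) - tr(1) = x^2 - 2
tr(b^-1 a^-2 b^-1) = tr(a^-2 b^-1) tr(b) - tr(a^-2) = x*y*z - x^2 - y^2 + 2

x*y*z - x^2 - y^2 + 2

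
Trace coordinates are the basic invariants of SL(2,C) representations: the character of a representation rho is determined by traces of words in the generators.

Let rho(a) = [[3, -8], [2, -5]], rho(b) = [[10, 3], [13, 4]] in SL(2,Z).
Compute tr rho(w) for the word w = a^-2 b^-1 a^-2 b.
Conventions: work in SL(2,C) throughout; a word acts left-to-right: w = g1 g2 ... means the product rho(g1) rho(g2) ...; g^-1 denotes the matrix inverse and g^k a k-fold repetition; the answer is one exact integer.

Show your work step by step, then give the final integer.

-21902

rho(a^-1) = [[-5, 8], [-2, 3]]
... * rho(a^-1) = [[-5, 8], [-2, 3]]  ->  [[9, -16], [4, -7]]
... * rho(b^-1) = [[4, -3], [-13, 10]]  ->  [[244, -187], [107, -82]]
... * rho(a^-1) = [[-5, 8], [-2, 3]]  ->  [[-846, 1391], [-371, 610]]
... * rho(a^-1) = [[-5, 8], [-2, 3]]  ->  [[1448, -2595], [635, -1138]]
... * rho(b) = [[10, 3], [13, 4]]  ->  [[-19255, -6036], [-8444, -2647]]
tr = -19255 + -2647 = -21902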